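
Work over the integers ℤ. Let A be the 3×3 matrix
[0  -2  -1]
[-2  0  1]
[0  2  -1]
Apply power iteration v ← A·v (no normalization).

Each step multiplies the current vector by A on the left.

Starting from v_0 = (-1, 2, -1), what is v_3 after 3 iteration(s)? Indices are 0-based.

v_0 = (-1, 2, -1).
v_1 = A·v_0 = (-3, 1, 5).
v_2 = A·v_1 = (-7, 11, -3).
v_3 = A·v_2 = (-19, 11, 25).

v_3 = (-19, 11, 25)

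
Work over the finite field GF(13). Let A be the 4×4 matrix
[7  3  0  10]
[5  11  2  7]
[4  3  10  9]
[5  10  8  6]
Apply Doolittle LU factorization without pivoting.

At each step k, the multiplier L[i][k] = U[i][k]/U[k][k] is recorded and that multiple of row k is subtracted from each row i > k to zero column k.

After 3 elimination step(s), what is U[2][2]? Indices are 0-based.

U[2][2] = 3

Step 1: pivot at (0,0) is 7.
  row1 ← row1 − (10)·row0  ⇒  L[1][0]=10, U row1=(0, 7, 2, 11)
  row2 ← row2 − (8)·row0  ⇒  L[2][0]=8, U row2=(0, 5, 10, 7)
  row3 ← row3 − (10)·row0  ⇒  L[3][0]=10, U row3=(0, 6, 8, 10)
Step 2: pivot at (1,1) is 7.
  row2 ← row2 − (10)·row1  ⇒  L[2][1]=10, U row2=(0, 0, 3, 1)
  row3 ← row3 − (12)·row1  ⇒  L[3][1]=12, U row3=(0, 0, 10, 8)
Step 3: pivot at (2,2) is 3.
  row3 ← row3 − (12)·row2  ⇒  L[3][2]=12, U row3=(0, 0, 0, 9)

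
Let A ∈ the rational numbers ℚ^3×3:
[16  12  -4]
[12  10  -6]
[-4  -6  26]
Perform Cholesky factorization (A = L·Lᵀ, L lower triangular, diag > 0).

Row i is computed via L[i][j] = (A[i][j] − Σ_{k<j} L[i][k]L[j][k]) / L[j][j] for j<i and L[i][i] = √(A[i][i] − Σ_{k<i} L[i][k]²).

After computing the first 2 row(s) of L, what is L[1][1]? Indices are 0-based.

L[1][1] = 1

Step 1: L[0][0] = √(16) = 4.
  L[1][0] = (12) / L[0][0] = 3.
Step 2: L[1][1] = √(1) = 1.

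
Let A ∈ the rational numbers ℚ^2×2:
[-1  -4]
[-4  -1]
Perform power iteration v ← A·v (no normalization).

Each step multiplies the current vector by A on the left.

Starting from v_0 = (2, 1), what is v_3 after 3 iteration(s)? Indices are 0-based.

v_0 = (2, 1).
v_1 = A·v_0 = (-6, -9).
v_2 = A·v_1 = (42, 33).
v_3 = A·v_2 = (-174, -201).

v_3 = (-174, -201)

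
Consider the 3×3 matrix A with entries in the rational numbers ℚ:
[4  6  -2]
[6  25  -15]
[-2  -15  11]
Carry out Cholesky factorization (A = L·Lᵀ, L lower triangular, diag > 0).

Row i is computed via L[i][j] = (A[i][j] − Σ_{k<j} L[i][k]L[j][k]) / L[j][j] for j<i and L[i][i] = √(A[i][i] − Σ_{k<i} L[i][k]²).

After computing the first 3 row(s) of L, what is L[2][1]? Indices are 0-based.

Step 1: L[0][0] = √(4) = 2.
  L[1][0] = (6) / L[0][0] = 3.
Step 2: L[1][1] = √(16) = 4.
  L[2][0] = (-2) / L[0][0] = -1.
  L[2][1] = (-12) / L[1][1] = -3.
Step 3: L[2][2] = √(1) = 1.

L[2][1] = -3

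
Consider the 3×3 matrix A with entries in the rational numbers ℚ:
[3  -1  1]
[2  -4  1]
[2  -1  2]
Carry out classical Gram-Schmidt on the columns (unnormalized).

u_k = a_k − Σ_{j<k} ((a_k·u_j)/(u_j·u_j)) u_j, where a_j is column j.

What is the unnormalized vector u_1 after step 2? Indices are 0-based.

Step 1: u_0 = a_0 = (3, 2, 2).
Step 2: u_1 = a_1 − (-13/17)·u_0 = (22/17, -42/17, 9/17).

u_1 = (22/17, -42/17, 9/17)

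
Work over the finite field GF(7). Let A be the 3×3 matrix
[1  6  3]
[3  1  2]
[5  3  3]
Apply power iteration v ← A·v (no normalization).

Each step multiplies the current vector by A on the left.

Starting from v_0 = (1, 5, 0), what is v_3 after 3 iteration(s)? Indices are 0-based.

v_3 = (1, 0, 1)

v_0 = (1, 5, 0).
v_1 = A·v_0 = (3, 1, 6).
v_2 = A·v_1 = (6, 1, 1).
v_3 = A·v_2 = (1, 0, 1).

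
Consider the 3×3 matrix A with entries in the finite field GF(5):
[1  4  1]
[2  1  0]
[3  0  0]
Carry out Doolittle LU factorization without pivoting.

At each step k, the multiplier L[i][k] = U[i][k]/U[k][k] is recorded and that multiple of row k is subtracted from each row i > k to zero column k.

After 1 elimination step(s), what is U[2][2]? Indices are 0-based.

U[2][2] = 2

[col 0] pivot 1
  R1 -= 2*R0 → (0, 3, 3)  (L[1][0] := 2)
  R2 -= 3*R0 → (0, 3, 2)  (L[2][0] := 3)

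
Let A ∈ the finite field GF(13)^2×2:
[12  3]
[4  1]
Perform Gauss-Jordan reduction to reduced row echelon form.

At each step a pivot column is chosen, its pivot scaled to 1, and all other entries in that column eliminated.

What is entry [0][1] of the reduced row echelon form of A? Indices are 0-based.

M[0][1] = 10

[1] R0 /= 12  ⇒  (1, 10)
     R1 -= 4·R0  ⇒  (0, 0)
column 1 empty below row 1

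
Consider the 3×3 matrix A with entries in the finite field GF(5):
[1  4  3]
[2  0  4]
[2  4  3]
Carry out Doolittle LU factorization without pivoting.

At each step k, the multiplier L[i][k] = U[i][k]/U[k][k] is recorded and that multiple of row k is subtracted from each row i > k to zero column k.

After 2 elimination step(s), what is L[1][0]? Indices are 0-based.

L[1][0] = 2

[col 0] pivot 1
  R1 -= 2*R0 → (0, 2, 3)  (L[1][0] := 2)
  R2 -= 2*R0 → (0, 1, 2)  (L[2][0] := 2)
[col 1] pivot 2
  R2 -= 3*R1 → (0, 0, 3)  (L[2][1] := 3)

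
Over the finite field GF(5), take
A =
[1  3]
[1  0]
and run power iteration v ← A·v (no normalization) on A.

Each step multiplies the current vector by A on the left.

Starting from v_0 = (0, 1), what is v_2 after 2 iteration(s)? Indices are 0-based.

v_2 = (3, 3)

v_0 = (0, 1).
v_1 = A·v_0 = (3, 0).
v_2 = A·v_1 = (3, 3).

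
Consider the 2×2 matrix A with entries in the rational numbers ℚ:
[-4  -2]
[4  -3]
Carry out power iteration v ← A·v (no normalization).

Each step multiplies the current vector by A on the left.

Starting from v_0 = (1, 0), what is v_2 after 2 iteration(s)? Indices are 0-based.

v_0 = (1, 0).
v_1 = A·v_0 = (-4, 4).
v_2 = A·v_1 = (8, -28).

v_2 = (8, -28)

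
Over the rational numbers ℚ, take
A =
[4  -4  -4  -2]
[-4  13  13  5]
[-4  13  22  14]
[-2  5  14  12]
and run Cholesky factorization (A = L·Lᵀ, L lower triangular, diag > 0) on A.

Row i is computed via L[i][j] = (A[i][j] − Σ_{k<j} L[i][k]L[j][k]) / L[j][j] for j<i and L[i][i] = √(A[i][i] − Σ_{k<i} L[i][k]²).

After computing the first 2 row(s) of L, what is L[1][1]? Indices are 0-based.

Step 1: L[0][0] = √(4) = 2.
  L[1][0] = (-4) / L[0][0] = -2.
Step 2: L[1][1] = √(9) = 3.

L[1][1] = 3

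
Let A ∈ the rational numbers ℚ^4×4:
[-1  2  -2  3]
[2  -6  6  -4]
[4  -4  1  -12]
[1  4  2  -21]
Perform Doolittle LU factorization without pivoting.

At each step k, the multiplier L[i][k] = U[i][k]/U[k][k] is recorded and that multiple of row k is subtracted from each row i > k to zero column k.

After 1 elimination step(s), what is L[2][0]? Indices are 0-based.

L[2][0] = -4

[col 0] pivot -1
  R1 -= -2*R0 → (0, -2, 2, 2)  (L[1][0] := -2)
  R2 -= -4*R0 → (0, 4, -7, 0)  (L[2][0] := -4)
  R3 -= -1*R0 → (0, 6, 0, -18)  (L[3][0] := -1)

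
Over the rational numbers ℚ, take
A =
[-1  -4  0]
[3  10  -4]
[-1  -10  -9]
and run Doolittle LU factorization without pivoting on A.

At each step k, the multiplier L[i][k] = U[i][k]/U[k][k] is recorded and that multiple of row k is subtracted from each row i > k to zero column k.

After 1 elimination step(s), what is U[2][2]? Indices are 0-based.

U[2][2] = -9

Step 1: pivot at (0,0) is -1.
  row1 ← row1 − (-3)·row0  ⇒  L[1][0]=-3, U row1=(0, -2, -4)
  row2 ← row2 − (1)·row0  ⇒  L[2][0]=1, U row2=(0, -6, -9)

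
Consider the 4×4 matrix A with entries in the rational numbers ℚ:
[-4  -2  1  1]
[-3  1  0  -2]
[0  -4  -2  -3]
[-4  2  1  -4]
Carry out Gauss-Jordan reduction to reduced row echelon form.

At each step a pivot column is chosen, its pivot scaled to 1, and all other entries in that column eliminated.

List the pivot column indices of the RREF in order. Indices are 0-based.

step 1: normalize row 0 (÷-4) = (1, 1/2, -1/4, -1/4)
  row 1: subtract -3×row0 = (0, 5/2, -3/4, -11/4)
  row 3: subtract -4×row0 = (0, 4, 0, -5)
step 2: normalize row 1 (÷5/2) = (0, 1, -3/10, -11/10)
  row 0: subtract 1/2×row1 = (1, 0, -1/10, 3/10)
  row 2: subtract -4×row1 = (0, 0, -16/5, -37/5)
  row 3: subtract 4×row1 = (0, 0, 6/5, -3/5)
step 3: normalize row 2 (÷-16/5) = (0, 0, 1, 37/16)
  row 0: subtract -1/10×row2 = (1, 0, 0, 17/32)
  row 1: subtract -3/10×row2 = (0, 1, 0, -13/32)
  row 3: subtract 6/5×row2 = (0, 0, 0, -27/8)
step 4: normalize row 3 (÷-27/8) = (0, 0, 0, 1)
  row 0: subtract 17/32×row3 = (1, 0, 0, 0)
  row 1: subtract -13/32×row3 = (0, 1, 0, 0)
  row 2: subtract 37/16×row3 = (0, 0, 1, 0)

pivot columns: 0, 1, 2, 3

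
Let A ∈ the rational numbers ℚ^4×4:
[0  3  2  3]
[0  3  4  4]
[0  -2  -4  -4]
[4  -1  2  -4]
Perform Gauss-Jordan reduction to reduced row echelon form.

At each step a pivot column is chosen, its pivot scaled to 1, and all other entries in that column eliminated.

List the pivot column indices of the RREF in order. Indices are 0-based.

pivot columns: 0, 1, 2, 3

step 1: exchange rows 0,3
step 1: normalize row 0 (÷4) = (1, -1/4, 1/2, -1)
step 2: normalize row 1 (÷3) = (0, 1, 4/3, 4/3)
  row 0: subtract -1/4×row1 = (1, 0, 5/6, -2/3)
  row 2: subtract -2×row1 = (0, 0, -4/3, -4/3)
  row 3: subtract 3×row1 = (0, 0, -2, -1)
step 3: normalize row 2 (÷-4/3) = (0, 0, 1, 1)
  row 0: subtract 5/6×row2 = (1, 0, 0, -3/2)
  row 1: subtract 4/3×row2 = (0, 1, 0, 0)
  row 3: subtract -2×row2 = (0, 0, 0, 1)
step 4: normalize row 3 (÷1) = (0, 0, 0, 1)
  row 0: subtract -3/2×row3 = (1, 0, 0, 0)
  row 2: subtract 1×row3 = (0, 0, 1, 0)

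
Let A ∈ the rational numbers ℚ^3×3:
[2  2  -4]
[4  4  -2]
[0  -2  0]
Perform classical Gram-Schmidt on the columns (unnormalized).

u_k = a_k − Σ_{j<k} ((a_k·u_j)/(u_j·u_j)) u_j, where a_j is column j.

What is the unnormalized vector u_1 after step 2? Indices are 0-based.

u_1 = (0, 0, -2)

Step 1: u_0 = a_0 = (2, 4, 0).
Step 2: u_1 = a_1 − (1)·u_0 = (0, 0, -2).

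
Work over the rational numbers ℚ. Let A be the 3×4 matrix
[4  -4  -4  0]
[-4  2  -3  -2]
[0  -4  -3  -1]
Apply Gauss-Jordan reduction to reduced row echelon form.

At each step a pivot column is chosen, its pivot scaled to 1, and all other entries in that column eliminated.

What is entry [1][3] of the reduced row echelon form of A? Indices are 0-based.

pivot(0,0)=4: scale R0 → (1, -1, -1, 0)
  clear (1,0): R1 −= (-4)R0 → (0, -2, -7, -2)
pivot(1,1)=-2: scale R1 → (0, 1, 7/2, 1)
  clear (0,1): R0 −= (-1)R1 → (1, 0, 5/2, 1)
  clear (2,1): R2 −= (-4)R1 → (0, 0, 11, 3)
pivot(2,2)=11: scale R2 → (0, 0, 1, 3/11)
  clear (0,2): R0 −= (5/2)R2 → (1, 0, 0, 7/22)
  clear (1,2): R1 −= (7/2)R2 → (0, 1, 0, 1/22)

M[1][3] = 1/22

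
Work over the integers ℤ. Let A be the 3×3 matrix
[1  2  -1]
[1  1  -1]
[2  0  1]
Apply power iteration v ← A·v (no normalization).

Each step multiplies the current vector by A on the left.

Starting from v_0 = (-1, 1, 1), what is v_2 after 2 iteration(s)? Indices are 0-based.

v_0 = (-1, 1, 1).
v_1 = A·v_0 = (0, -1, -1).
v_2 = A·v_1 = (-1, 0, -1).

v_2 = (-1, 0, -1)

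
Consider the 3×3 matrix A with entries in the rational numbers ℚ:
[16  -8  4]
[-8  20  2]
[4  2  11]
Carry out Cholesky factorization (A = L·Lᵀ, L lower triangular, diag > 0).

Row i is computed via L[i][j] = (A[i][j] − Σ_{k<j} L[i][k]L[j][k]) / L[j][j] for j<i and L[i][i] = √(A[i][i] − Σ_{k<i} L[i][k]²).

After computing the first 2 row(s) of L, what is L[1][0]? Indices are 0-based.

Step 1: L[0][0] = √(16) = 4.
  L[1][0] = (-8) / L[0][0] = -2.
Step 2: L[1][1] = √(16) = 4.

L[1][0] = -2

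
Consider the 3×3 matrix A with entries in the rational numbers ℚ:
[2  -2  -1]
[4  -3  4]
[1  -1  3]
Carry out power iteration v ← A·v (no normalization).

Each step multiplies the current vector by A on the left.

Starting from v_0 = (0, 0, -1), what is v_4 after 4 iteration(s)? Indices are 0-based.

v_4 = (-1, 4, -11)

v_0 = (0, 0, -1).
v_1 = A·v_0 = (1, -4, -3).
v_2 = A·v_1 = (13, 4, -4).
v_3 = A·v_2 = (22, 24, -3).
v_4 = A·v_3 = (-1, 4, -11).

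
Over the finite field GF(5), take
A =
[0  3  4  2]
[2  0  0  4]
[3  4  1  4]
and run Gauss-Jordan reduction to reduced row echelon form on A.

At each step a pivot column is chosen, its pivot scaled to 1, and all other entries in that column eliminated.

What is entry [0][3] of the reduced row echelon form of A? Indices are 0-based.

M[0][3] = 2

pivot(0,0): swap R0↔R1
pivot(0,0)=2: scale R0 → (1, 0, 0, 2)
  clear (2,0): R2 −= (3)R0 → (0, 4, 1, 3)
pivot(1,1)=3: scale R1 → (0, 1, 3, 4)
  clear (2,1): R2 −= (4)R1 → (0, 0, 4, 2)
pivot(2,2)=4: scale R2 → (0, 0, 1, 3)
  clear (1,2): R1 −= (3)R2 → (0, 1, 0, 0)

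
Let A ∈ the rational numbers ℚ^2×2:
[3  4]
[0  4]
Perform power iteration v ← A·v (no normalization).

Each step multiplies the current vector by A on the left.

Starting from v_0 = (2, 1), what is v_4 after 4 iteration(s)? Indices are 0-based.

v_4 = (862, 256)

v_0 = (2, 1).
v_1 = A·v_0 = (10, 4).
v_2 = A·v_1 = (46, 16).
v_3 = A·v_2 = (202, 64).
v_4 = A·v_3 = (862, 256).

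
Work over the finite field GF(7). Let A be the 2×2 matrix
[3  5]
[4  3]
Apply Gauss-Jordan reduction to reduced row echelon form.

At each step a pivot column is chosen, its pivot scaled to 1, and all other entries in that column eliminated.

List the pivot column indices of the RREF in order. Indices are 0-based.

pivot columns: 0, 1

[1] R0 /= 3  ⇒  (1, 4)
     R1 -= 4·R0  ⇒  (0, 1)
[2] R1 /= 1  ⇒  (0, 1)
     R0 -= 4·R1  ⇒  (1, 0)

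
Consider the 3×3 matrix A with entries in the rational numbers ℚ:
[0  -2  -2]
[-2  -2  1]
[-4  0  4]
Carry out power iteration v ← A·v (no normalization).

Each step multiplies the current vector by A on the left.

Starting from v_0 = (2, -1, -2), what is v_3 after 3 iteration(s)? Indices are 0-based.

v_3 = (216, -128, -512)

v_0 = (2, -1, -2).
v_1 = A·v_0 = (6, -4, -16).
v_2 = A·v_1 = (40, -20, -88).
v_3 = A·v_2 = (216, -128, -512).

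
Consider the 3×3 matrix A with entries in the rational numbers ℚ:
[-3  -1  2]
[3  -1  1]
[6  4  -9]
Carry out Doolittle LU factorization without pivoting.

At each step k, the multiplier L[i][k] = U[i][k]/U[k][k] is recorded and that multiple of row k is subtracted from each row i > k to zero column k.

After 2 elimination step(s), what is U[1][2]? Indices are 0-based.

[col 0] pivot -3
  R1 -= -1*R0 → (0, -2, 3)  (L[1][0] := -1)
  R2 -= -2*R0 → (0, 2, -5)  (L[2][0] := -2)
[col 1] pivot -2
  R2 -= -1*R1 → (0, 0, -2)  (L[2][1] := -1)

U[1][2] = 3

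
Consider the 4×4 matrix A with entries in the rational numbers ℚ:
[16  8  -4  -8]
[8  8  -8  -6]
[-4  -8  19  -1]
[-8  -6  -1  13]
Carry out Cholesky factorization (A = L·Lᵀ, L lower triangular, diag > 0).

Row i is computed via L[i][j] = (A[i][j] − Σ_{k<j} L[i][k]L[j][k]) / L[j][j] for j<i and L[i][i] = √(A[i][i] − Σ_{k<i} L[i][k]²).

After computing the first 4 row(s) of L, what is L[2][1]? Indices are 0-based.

L[2][1] = -3

Step 1: L[0][0] = √(16) = 4.
  L[1][0] = (8) / L[0][0] = 2.
Step 2: L[1][1] = √(4) = 2.
  L[2][0] = (-4) / L[0][0] = -1.
  L[2][1] = (-6) / L[1][1] = -3.
Step 3: L[2][2] = √(9) = 3.
  L[3][0] = (-8) / L[0][0] = -2.
  L[3][1] = (-2) / L[1][1] = -1.
  L[3][2] = (-6) / L[2][2] = -2.
Step 4: L[3][3] = √(4) = 2.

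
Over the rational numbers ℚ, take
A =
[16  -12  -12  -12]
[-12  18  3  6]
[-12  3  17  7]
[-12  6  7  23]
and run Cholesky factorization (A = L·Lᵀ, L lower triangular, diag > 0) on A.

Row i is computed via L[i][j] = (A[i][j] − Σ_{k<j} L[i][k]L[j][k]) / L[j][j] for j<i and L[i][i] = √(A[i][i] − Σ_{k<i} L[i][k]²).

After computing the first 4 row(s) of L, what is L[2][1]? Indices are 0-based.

L[2][1] = -2

Step 1: L[0][0] = √(16) = 4.
  L[1][0] = (-12) / L[0][0] = -3.
Step 2: L[1][1] = √(9) = 3.
  L[2][0] = (-12) / L[0][0] = -3.
  L[2][1] = (-6) / L[1][1] = -2.
Step 3: L[2][2] = √(4) = 2.
  L[3][0] = (-12) / L[0][0] = -3.
  L[3][1] = (-3) / L[1][1] = -1.
  L[3][2] = (-4) / L[2][2] = -2.
Step 4: L[3][3] = √(9) = 3.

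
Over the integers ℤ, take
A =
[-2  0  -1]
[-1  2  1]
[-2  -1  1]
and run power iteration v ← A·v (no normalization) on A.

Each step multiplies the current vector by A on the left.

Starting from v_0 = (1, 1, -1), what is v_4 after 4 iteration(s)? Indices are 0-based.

v_4 = (31, -29, 23)

v_0 = (1, 1, -1).
v_1 = A·v_0 = (-1, 0, -4).
v_2 = A·v_1 = (6, -3, -2).
v_3 = A·v_2 = (-10, -14, -11).
v_4 = A·v_3 = (31, -29, 23).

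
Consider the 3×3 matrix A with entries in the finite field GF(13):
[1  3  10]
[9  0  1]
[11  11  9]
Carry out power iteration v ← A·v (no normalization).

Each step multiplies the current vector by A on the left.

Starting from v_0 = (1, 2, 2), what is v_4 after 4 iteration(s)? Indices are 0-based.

v_4 = (11, 0, 4)

v_0 = (1, 2, 2).
v_1 = A·v_0 = (1, 11, 12).
v_2 = A·v_1 = (11, 8, 6).
v_3 = A·v_2 = (4, 1, 3).
v_4 = A·v_3 = (11, 0, 4).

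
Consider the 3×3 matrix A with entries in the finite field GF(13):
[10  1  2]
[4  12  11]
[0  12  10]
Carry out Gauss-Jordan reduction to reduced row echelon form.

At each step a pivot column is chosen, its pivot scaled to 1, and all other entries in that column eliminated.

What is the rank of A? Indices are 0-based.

rank = 3

step 1: normalize row 0 (÷10) = (1, 4, 8)
  row 1: subtract 4×row0 = (0, 9, 5)
step 2: normalize row 1 (÷9) = (0, 1, 2)
  row 0: subtract 4×row1 = (1, 0, 0)
  row 2: subtract 12×row1 = (0, 0, 12)
step 3: normalize row 2 (÷12) = (0, 0, 1)
  row 1: subtract 2×row2 = (0, 1, 0)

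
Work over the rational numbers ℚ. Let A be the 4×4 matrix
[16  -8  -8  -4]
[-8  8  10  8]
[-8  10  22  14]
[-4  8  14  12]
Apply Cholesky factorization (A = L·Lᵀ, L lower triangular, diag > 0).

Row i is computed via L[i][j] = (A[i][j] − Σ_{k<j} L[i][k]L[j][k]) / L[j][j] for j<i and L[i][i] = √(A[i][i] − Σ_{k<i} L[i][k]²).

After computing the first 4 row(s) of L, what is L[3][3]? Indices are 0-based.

L[3][3] = 1

Step 1: L[0][0] = √(16) = 4.
  L[1][0] = (-8) / L[0][0] = -2.
Step 2: L[1][1] = √(4) = 2.
  L[2][0] = (-8) / L[0][0] = -2.
  L[2][1] = (6) / L[1][1] = 3.
Step 3: L[2][2] = √(9) = 3.
  L[3][0] = (-4) / L[0][0] = -1.
  L[3][1] = (6) / L[1][1] = 3.
  L[3][2] = (3) / L[2][2] = 1.
Step 4: L[3][3] = √(1) = 1.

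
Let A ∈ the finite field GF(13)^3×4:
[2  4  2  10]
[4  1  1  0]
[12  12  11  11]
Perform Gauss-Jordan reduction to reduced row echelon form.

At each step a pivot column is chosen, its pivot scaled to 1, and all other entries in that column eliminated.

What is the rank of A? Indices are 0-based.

pivot(0,0)=2: scale R0 → (1, 2, 1, 5)
  clear (1,0): R1 −= (4)R0 → (0, 6, 10, 6)
  clear (2,0): R2 −= (12)R0 → (0, 1, 12, 3)
pivot(1,1)=6: scale R1 → (0, 1, 6, 1)
  clear (0,1): R0 −= (2)R1 → (1, 0, 2, 3)
  clear (2,1): R2 −= (1)R1 → (0, 0, 6, 2)
pivot(2,2)=6: scale R2 → (0, 0, 1, 9)
  clear (0,2): R0 −= (2)R2 → (1, 0, 0, 11)
  clear (1,2): R1 −= (6)R2 → (0, 1, 0, 12)

rank = 3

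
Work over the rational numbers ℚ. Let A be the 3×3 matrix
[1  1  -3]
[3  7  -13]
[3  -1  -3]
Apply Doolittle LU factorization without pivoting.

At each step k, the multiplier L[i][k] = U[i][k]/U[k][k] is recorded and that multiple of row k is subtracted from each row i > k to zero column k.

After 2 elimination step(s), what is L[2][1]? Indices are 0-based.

L[2][1] = -1

Step 1: pivot at (0,0) is 1.
  row1 ← row1 − (3)·row0  ⇒  L[1][0]=3, U row1=(0, 4, -4)
  row2 ← row2 − (3)·row0  ⇒  L[2][0]=3, U row2=(0, -4, 6)
Step 2: pivot at (1,1) is 4.
  row2 ← row2 − (-1)·row1  ⇒  L[2][1]=-1, U row2=(0, 0, 2)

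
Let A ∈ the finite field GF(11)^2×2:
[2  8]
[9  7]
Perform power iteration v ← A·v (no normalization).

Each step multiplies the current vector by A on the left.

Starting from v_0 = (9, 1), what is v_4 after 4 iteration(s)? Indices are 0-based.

v_4 = (10, 10)

v_0 = (9, 1).
v_1 = A·v_0 = (4, 0).
v_2 = A·v_1 = (8, 3).
v_3 = A·v_2 = (7, 5).
v_4 = A·v_3 = (10, 10).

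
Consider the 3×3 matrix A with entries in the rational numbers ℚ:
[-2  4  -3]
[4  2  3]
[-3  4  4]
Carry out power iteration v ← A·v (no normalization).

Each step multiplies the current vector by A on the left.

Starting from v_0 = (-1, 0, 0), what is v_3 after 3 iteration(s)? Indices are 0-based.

v_3 = (124, -128, 83)

v_0 = (-1, 0, 0).
v_1 = A·v_0 = (2, -4, 3).
v_2 = A·v_1 = (-29, 9, -10).
v_3 = A·v_2 = (124, -128, 83).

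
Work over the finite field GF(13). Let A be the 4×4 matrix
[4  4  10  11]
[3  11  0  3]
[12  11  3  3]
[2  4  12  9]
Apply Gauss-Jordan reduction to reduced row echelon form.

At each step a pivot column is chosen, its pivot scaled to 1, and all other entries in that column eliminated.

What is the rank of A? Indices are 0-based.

[1] R0 /= 4  ⇒  (1, 1, 9, 6)
     R1 -= 3·R0  ⇒  (0, 8, 12, 11)
     R2 -= 12·R0  ⇒  (0, 12, 12, 9)
     R3 -= 2·R0  ⇒  (0, 2, 7, 10)
[2] R1 /= 8  ⇒  (0, 1, 8, 3)
     R0 -= 1·R1  ⇒  (1, 0, 1, 3)
     R2 -= 12·R1  ⇒  (0, 0, 7, 12)
     R3 -= 2·R1  ⇒  (0, 0, 4, 4)
[3] R2 /= 7  ⇒  (0, 0, 1, 11)
     R0 -= 1·R2  ⇒  (1, 0, 0, 5)
     R1 -= 8·R2  ⇒  (0, 1, 0, 6)
     R3 -= 4·R2  ⇒  (0, 0, 0, 12)
[4] R3 /= 12  ⇒  (0, 0, 0, 1)
     R0 -= 5·R3  ⇒  (1, 0, 0, 0)
     R1 -= 6·R3  ⇒  (0, 1, 0, 0)
     R2 -= 11·R3  ⇒  (0, 0, 1, 0)

rank = 4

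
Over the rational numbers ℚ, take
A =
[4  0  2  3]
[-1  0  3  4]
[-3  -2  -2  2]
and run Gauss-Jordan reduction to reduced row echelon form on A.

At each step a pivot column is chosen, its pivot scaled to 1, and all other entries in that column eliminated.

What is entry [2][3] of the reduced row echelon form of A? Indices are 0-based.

pivot(0,0)=4: scale R0 → (1, 0, 1/2, 3/4)
  clear (1,0): R1 −= (-1)R0 → (0, 0, 7/2, 19/4)
  clear (2,0): R2 −= (-3)R0 → (0, -2, -1/2, 17/4)
pivot(1,1): swap R1↔R2
pivot(1,1)=-2: scale R1 → (0, 1, 1/4, -17/8)
pivot(2,2)=7/2: scale R2 → (0, 0, 1, 19/14)
  clear (0,2): R0 −= (1/2)R2 → (1, 0, 0, 1/14)
  clear (1,2): R1 −= (1/4)R2 → (0, 1, 0, -69/28)

M[2][3] = 19/14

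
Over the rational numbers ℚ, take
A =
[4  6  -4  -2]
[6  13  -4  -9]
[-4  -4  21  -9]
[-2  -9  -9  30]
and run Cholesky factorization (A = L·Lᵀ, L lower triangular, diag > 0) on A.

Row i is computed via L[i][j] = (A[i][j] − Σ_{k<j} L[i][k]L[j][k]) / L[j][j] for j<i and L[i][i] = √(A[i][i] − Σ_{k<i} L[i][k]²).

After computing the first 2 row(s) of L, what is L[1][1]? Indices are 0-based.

Step 1: L[0][0] = √(4) = 2.
  L[1][0] = (6) / L[0][0] = 3.
Step 2: L[1][1] = √(4) = 2.

L[1][1] = 2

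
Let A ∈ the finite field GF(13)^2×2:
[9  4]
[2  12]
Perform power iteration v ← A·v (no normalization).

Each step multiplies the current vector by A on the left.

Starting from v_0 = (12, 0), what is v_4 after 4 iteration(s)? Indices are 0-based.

v_4 = (4, 5)

v_0 = (12, 0).
v_1 = A·v_0 = (4, 11).
v_2 = A·v_1 = (2, 10).
v_3 = A·v_2 = (6, 7).
v_4 = A·v_3 = (4, 5).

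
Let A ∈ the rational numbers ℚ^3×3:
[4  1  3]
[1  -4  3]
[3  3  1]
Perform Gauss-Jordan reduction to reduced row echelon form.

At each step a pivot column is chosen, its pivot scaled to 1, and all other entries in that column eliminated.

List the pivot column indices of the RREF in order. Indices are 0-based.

pivot(0,0)=4: scale R0 → (1, 1/4, 3/4)
  clear (1,0): R1 −= (1)R0 → (0, -17/4, 9/4)
  clear (2,0): R2 −= (3)R0 → (0, 9/4, -5/4)
pivot(1,1)=-17/4: scale R1 → (0, 1, -9/17)
  clear (0,1): R0 −= (1/4)R1 → (1, 0, 15/17)
  clear (2,1): R2 −= (9/4)R1 → (0, 0, -1/17)
pivot(2,2)=-1/17: scale R2 → (0, 0, 1)
  clear (0,2): R0 −= (15/17)R2 → (1, 0, 0)
  clear (1,2): R1 −= (-9/17)R2 → (0, 1, 0)

pivot columns: 0, 1, 2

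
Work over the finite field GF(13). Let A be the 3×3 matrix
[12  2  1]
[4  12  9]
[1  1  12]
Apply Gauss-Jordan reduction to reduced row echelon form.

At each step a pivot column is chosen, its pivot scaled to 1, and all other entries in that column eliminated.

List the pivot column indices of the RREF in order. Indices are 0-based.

step 1: normalize row 0 (÷12) = (1, 11, 12)
  row 1: subtract 4×row0 = (0, 7, 0)
  row 2: subtract 1×row0 = (0, 3, 0)
step 2: normalize row 1 (÷7) = (0, 1, 0)
  row 0: subtract 11×row1 = (1, 0, 12)
  row 2: subtract 3×row1 = (0, 0, 0)
skip col 2 (zero from row 2)

pivot columns: 0, 1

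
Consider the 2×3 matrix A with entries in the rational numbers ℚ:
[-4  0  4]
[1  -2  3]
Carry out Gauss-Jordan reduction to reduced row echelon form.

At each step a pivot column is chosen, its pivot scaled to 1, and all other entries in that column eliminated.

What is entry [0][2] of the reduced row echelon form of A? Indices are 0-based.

M[0][2] = -1

step 1: normalize row 0 (÷-4) = (1, 0, -1)
  row 1: subtract 1×row0 = (0, -2, 4)
step 2: normalize row 1 (÷-2) = (0, 1, -2)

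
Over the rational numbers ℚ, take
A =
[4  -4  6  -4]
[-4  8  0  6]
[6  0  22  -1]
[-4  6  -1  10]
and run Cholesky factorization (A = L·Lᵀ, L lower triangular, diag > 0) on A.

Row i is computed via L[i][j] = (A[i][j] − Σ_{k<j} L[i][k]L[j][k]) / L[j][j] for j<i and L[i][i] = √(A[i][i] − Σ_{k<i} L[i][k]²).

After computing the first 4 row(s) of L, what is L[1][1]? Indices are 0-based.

L[1][1] = 2

Step 1: L[0][0] = √(4) = 2.
  L[1][0] = (-4) / L[0][0] = -2.
Step 2: L[1][1] = √(4) = 2.
  L[2][0] = (6) / L[0][0] = 3.
  L[2][1] = (6) / L[1][1] = 3.
Step 3: L[2][2] = √(4) = 2.
  L[3][0] = (-4) / L[0][0] = -2.
  L[3][1] = (2) / L[1][1] = 1.
  L[3][2] = (2) / L[2][2] = 1.
Step 4: L[3][3] = √(4) = 2.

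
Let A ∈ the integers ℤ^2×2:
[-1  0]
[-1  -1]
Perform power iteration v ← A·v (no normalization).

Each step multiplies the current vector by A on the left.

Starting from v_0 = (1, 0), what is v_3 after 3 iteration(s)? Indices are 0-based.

v_3 = (-1, -3)

v_0 = (1, 0).
v_1 = A·v_0 = (-1, -1).
v_2 = A·v_1 = (1, 2).
v_3 = A·v_2 = (-1, -3).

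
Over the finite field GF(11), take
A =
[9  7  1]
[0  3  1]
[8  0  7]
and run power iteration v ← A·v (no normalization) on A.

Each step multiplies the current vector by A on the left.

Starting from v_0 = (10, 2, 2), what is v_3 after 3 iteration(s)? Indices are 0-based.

v_0 = (10, 2, 2).
v_1 = A·v_0 = (7, 8, 6).
v_2 = A·v_1 = (4, 8, 10).
v_3 = A·v_2 = (3, 1, 3).

v_3 = (3, 1, 3)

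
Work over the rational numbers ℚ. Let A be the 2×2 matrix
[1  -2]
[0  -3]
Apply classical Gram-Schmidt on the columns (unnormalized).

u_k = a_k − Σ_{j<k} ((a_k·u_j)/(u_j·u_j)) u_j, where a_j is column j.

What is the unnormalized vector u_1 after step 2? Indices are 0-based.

u_1 = (0, -3)

Step 1: u_0 = a_0 = (1, 0).
Step 2: u_1 = a_1 − (-2)·u_0 = (0, -3).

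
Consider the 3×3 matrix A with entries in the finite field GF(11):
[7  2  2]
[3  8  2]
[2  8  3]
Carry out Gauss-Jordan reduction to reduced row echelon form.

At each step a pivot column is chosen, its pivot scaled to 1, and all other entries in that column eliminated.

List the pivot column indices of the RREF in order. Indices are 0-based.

step 1: normalize row 0 (÷7) = (1, 5, 5)
  row 1: subtract 3×row0 = (0, 4, 9)
  row 2: subtract 2×row0 = (0, 9, 4)
step 2: normalize row 1 (÷4) = (0, 1, 5)
  row 0: subtract 5×row1 = (1, 0, 2)
  row 2: subtract 9×row1 = (0, 0, 3)
step 3: normalize row 2 (÷3) = (0, 0, 1)
  row 0: subtract 2×row2 = (1, 0, 0)
  row 1: subtract 5×row2 = (0, 1, 0)

pivot columns: 0, 1, 2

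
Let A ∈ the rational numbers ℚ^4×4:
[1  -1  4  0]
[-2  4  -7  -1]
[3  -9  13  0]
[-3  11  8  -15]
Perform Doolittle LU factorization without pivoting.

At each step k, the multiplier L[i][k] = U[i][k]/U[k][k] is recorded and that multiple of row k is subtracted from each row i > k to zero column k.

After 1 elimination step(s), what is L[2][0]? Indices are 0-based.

L[2][0] = 3

k=0: U[0][0]=1
  eliminate (1,0): mult=-2, new row 1: (0, 2, 1, -1); set L[1][0]=-2
  eliminate (2,0): mult=3, new row 2: (0, -6, 1, 0); set L[2][0]=3
  eliminate (3,0): mult=-3, new row 3: (0, 8, 20, -15); set L[3][0]=-3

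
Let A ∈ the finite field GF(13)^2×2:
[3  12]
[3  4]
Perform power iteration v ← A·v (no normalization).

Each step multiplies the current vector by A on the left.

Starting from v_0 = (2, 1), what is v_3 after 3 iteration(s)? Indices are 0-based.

v_0 = (2, 1).
v_1 = A·v_0 = (5, 10).
v_2 = A·v_1 = (5, 3).
v_3 = A·v_2 = (12, 1).

v_3 = (12, 1)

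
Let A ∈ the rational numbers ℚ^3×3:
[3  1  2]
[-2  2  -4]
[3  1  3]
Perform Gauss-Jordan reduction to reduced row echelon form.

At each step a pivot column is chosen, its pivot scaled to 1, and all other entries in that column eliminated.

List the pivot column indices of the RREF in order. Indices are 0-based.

step 1: normalize row 0 (÷3) = (1, 1/3, 2/3)
  row 1: subtract -2×row0 = (0, 8/3, -8/3)
  row 2: subtract 3×row0 = (0, 0, 1)
step 2: normalize row 1 (÷8/3) = (0, 1, -1)
  row 0: subtract 1/3×row1 = (1, 0, 1)
step 3: normalize row 2 (÷1) = (0, 0, 1)
  row 0: subtract 1×row2 = (1, 0, 0)
  row 1: subtract -1×row2 = (0, 1, 0)

pivot columns: 0, 1, 2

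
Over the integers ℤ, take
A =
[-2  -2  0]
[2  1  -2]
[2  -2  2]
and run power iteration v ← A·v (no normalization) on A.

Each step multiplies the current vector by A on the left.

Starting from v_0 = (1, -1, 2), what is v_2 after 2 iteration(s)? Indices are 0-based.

v_2 = (6, -19, 22)

v_0 = (1, -1, 2).
v_1 = A·v_0 = (0, -3, 8).
v_2 = A·v_1 = (6, -19, 22).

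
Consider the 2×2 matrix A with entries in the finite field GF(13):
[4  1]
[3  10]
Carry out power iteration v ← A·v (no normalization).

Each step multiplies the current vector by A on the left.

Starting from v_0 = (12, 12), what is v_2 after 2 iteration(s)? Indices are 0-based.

v_0 = (12, 12).
v_1 = A·v_0 = (8, 0).
v_2 = A·v_1 = (6, 11).

v_2 = (6, 11)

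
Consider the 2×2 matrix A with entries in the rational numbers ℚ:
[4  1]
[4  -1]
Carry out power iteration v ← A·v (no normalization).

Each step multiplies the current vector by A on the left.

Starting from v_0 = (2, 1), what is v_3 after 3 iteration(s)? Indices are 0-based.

v_3 = (201, 143)

v_0 = (2, 1).
v_1 = A·v_0 = (9, 7).
v_2 = A·v_1 = (43, 29).
v_3 = A·v_2 = (201, 143).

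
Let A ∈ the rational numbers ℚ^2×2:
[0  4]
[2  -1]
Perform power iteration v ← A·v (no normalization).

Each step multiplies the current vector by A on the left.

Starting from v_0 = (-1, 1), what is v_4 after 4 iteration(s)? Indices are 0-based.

v_0 = (-1, 1).
v_1 = A·v_0 = (4, -3).
v_2 = A·v_1 = (-12, 11).
v_3 = A·v_2 = (44, -35).
v_4 = A·v_3 = (-140, 123).

v_4 = (-140, 123)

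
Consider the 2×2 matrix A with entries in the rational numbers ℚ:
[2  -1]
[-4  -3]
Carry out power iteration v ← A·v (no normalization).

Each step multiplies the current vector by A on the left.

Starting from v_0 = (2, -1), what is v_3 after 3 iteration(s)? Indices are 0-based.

v_3 = (35, -45)

v_0 = (2, -1).
v_1 = A·v_0 = (5, -5).
v_2 = A·v_1 = (15, -5).
v_3 = A·v_2 = (35, -45).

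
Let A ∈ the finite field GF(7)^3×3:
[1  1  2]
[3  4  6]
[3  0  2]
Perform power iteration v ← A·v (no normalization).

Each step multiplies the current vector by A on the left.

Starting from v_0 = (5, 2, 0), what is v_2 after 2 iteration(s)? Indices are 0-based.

v_0 = (5, 2, 0).
v_1 = A·v_0 = (0, 2, 1).
v_2 = A·v_1 = (4, 0, 2).

v_2 = (4, 0, 2)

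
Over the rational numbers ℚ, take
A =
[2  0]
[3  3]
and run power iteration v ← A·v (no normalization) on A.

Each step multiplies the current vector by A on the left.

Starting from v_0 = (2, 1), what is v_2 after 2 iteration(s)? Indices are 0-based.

v_0 = (2, 1).
v_1 = A·v_0 = (4, 9).
v_2 = A·v_1 = (8, 39).

v_2 = (8, 39)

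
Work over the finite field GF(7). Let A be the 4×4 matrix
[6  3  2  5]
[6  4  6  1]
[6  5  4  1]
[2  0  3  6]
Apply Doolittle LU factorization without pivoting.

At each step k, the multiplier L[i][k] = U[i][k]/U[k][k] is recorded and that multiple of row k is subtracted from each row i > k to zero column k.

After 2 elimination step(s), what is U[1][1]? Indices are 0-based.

Step 1: pivot at (0,0) is 6.
  row1 ← row1 − (1)·row0  ⇒  L[1][0]=1, U row1=(0, 1, 4, 3)
  row2 ← row2 − (1)·row0  ⇒  L[2][0]=1, U row2=(0, 2, 2, 3)
  row3 ← row3 − (5)·row0  ⇒  L[3][0]=5, U row3=(0, 6, 0, 2)
Step 2: pivot at (1,1) is 1.
  row2 ← row2 − (2)·row1  ⇒  L[2][1]=2, U row2=(0, 0, 1, 4)
  row3 ← row3 − (6)·row1  ⇒  L[3][1]=6, U row3=(0, 0, 4, 5)

U[1][1] = 1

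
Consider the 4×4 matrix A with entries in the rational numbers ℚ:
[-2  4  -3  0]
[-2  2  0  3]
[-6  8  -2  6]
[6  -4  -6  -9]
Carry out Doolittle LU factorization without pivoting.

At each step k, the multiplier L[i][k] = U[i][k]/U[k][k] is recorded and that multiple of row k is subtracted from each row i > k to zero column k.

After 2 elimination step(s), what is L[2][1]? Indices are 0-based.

[col 0] pivot -2
  R1 -= 1*R0 → (0, -2, 3, 3)  (L[1][0] := 1)
  R2 -= 3*R0 → (0, -4, 7, 6)  (L[2][0] := 3)
  R3 -= -3*R0 → (0, 8, -15, -9)  (L[3][0] := -3)
[col 1] pivot -2
  R2 -= 2*R1 → (0, 0, 1, 0)  (L[2][1] := 2)
  R3 -= -4*R1 → (0, 0, -3, 3)  (L[3][1] := -4)

L[2][1] = 2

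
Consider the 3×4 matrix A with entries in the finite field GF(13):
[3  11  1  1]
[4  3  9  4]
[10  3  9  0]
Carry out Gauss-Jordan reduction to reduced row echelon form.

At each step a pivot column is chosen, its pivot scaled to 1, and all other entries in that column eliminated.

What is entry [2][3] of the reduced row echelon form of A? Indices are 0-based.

M[2][3] = 12

[1] R0 /= 3  ⇒  (1, 8, 9, 9)
     R1 -= 4·R0  ⇒  (0, 10, 12, 7)
     R2 -= 10·R0  ⇒  (0, 1, 10, 1)
[2] R1 /= 10  ⇒  (0, 1, 9, 2)
     R0 -= 8·R1  ⇒  (1, 0, 2, 6)
     R2 -= 1·R1  ⇒  (0, 0, 1, 12)
[3] R2 /= 1  ⇒  (0, 0, 1, 12)
     R0 -= 2·R2  ⇒  (1, 0, 0, 8)
     R1 -= 9·R2  ⇒  (0, 1, 0, 11)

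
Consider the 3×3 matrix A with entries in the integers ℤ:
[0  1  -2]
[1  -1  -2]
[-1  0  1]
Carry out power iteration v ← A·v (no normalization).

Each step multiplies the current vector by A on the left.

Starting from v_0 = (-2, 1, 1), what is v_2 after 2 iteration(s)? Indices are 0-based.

v_0 = (-2, 1, 1).
v_1 = A·v_0 = (-1, -5, 3).
v_2 = A·v_1 = (-11, -2, 4).

v_2 = (-11, -2, 4)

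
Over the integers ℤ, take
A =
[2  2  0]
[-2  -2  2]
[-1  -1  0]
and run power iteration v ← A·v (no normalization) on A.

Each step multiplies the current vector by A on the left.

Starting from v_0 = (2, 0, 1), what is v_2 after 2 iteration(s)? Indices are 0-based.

v_2 = (4, -8, -2)

v_0 = (2, 0, 1).
v_1 = A·v_0 = (4, -2, -2).
v_2 = A·v_1 = (4, -8, -2).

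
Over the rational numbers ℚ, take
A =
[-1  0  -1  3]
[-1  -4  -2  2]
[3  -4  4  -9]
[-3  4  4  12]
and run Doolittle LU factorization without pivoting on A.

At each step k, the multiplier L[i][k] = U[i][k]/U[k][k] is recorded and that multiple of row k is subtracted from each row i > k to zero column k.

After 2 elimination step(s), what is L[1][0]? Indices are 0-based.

L[1][0] = 1

Step 1: pivot at (0,0) is -1.
  row1 ← row1 − (1)·row0  ⇒  L[1][0]=1, U row1=(0, -4, -1, -1)
  row2 ← row2 − (-3)·row0  ⇒  L[2][0]=-3, U row2=(0, -4, 1, 0)
  row3 ← row3 − (3)·row0  ⇒  L[3][0]=3, U row3=(0, 4, 7, 3)
Step 2: pivot at (1,1) is -4.
  row2 ← row2 − (1)·row1  ⇒  L[2][1]=1, U row2=(0, 0, 2, 1)
  row3 ← row3 − (-1)·row1  ⇒  L[3][1]=-1, U row3=(0, 0, 6, 2)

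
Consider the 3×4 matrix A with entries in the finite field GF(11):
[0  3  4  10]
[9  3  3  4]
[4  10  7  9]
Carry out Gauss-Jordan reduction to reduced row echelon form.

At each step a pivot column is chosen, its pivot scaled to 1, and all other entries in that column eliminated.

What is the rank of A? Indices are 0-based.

pivot(0,0): swap R0↔R1
pivot(0,0)=9: scale R0 → (1, 4, 4, 9)
  clear (2,0): R2 −= (4)R0 → (0, 5, 2, 6)
pivot(1,1)=3: scale R1 → (0, 1, 5, 7)
  clear (0,1): R0 −= (4)R1 → (1, 0, 6, 3)
  clear (2,1): R2 −= (5)R1 → (0, 0, 10, 4)
pivot(2,2)=10: scale R2 → (0, 0, 1, 7)
  clear (0,2): R0 −= (6)R2 → (1, 0, 0, 5)
  clear (1,2): R1 −= (5)R2 → (0, 1, 0, 5)

rank = 3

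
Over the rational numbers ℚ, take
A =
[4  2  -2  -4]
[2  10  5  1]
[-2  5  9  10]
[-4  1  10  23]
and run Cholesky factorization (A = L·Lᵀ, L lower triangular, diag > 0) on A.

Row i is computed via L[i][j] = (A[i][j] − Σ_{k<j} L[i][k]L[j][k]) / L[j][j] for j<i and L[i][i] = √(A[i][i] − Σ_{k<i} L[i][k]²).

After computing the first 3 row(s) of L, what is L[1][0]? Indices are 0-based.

L[1][0] = 1

Step 1: L[0][0] = √(4) = 2.
  L[1][0] = (2) / L[0][0] = 1.
Step 2: L[1][1] = √(9) = 3.
  L[2][0] = (-2) / L[0][0] = -1.
  L[2][1] = (6) / L[1][1] = 2.
Step 3: L[2][2] = √(4) = 2.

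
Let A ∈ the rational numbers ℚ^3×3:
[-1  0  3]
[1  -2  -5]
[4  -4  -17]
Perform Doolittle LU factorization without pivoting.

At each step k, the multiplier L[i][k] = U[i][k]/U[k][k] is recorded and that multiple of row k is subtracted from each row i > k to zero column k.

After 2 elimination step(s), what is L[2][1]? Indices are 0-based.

Step 1: pivot at (0,0) is -1.
  row1 ← row1 − (-1)·row0  ⇒  L[1][0]=-1, U row1=(0, -2, -2)
  row2 ← row2 − (-4)·row0  ⇒  L[2][0]=-4, U row2=(0, -4, -5)
Step 2: pivot at (1,1) is -2.
  row2 ← row2 − (2)·row1  ⇒  L[2][1]=2, U row2=(0, 0, -1)

L[2][1] = 2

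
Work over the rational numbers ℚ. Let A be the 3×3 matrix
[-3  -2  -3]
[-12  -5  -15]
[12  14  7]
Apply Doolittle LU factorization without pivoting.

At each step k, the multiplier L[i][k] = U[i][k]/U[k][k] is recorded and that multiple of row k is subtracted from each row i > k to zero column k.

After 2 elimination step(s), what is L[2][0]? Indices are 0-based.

Step 1: pivot at (0,0) is -3.
  row1 ← row1 − (4)·row0  ⇒  L[1][0]=4, U row1=(0, 3, -3)
  row2 ← row2 − (-4)·row0  ⇒  L[2][0]=-4, U row2=(0, 6, -5)
Step 2: pivot at (1,1) is 3.
  row2 ← row2 − (2)·row1  ⇒  L[2][1]=2, U row2=(0, 0, 1)

L[2][0] = -4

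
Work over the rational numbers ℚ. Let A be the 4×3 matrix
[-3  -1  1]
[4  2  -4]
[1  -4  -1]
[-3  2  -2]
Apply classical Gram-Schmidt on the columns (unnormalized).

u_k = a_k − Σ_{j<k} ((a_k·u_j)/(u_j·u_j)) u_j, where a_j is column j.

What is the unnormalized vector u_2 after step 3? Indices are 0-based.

Step 1: u_0 = a_0 = (-3, 4, 1, -3).
Step 2: u_1 = a_1 − (1/35)·u_0 = (-32/35, 66/35, -141/35, 73/35).
Step 3: u_2 = a_2 − (-2/5)·u_0 − (-301/874)·u_1 = (-225/437, -765/437, -1737/874, -2169/874).

u_2 = (-225/437, -765/437, -1737/874, -2169/874)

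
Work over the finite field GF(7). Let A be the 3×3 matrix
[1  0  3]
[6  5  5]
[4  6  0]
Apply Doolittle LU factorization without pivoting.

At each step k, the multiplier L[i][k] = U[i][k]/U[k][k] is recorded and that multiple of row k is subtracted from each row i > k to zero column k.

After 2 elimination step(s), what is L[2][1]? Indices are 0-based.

L[2][1] = 4

k=0: U[0][0]=1
  eliminate (1,0): mult=6, new row 1: (0, 5, 1); set L[1][0]=6
  eliminate (2,0): mult=4, new row 2: (0, 6, 2); set L[2][0]=4
k=1: U[1][1]=5
  eliminate (2,1): mult=4, new row 2: (0, 0, 5); set L[2][1]=4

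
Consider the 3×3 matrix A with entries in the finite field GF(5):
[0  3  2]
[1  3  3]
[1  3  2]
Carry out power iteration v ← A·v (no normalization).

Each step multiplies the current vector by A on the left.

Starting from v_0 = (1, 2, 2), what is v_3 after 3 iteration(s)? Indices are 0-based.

v_0 = (1, 2, 2).
v_1 = A·v_0 = (0, 3, 1).
v_2 = A·v_1 = (1, 2, 1).
v_3 = A·v_2 = (3, 0, 4).

v_3 = (3, 0, 4)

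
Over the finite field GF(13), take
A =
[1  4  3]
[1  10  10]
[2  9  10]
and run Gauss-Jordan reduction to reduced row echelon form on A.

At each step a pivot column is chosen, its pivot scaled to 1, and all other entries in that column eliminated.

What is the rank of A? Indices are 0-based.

[1] R0 /= 1  ⇒  (1, 4, 3)
     R1 -= 1·R0  ⇒  (0, 6, 7)
     R2 -= 2·R0  ⇒  (0, 1, 4)
[2] R1 /= 6  ⇒  (0, 1, 12)
     R0 -= 4·R1  ⇒  (1, 0, 7)
     R2 -= 1·R1  ⇒  (0, 0, 5)
[3] R2 /= 5  ⇒  (0, 0, 1)
     R0 -= 7·R2  ⇒  (1, 0, 0)
     R1 -= 12·R2  ⇒  (0, 1, 0)

rank = 3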